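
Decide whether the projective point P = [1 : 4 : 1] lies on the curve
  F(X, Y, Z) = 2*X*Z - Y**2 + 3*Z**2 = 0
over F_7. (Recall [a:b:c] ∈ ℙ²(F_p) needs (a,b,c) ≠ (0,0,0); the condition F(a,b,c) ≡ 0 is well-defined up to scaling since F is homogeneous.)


F(1,4,1) ≡ 3 (mod 7); P is NOT on the curve.

Evaluate F(1, 4, 1) term-by-term (mod 7).
  2*X*Z ↦ 2·1·1·1 = 2
  -Y**2 ↦ -1·1·16·1 = -16
  3*Z**2 ↦ 3·1·1·1 = 3
Sum: F(1, 4, 1) = (2) + (-16) + (3) = -11.
Reducing mod 7: -11 ≡ 3 (mod 7).
Since F(a, b, c) ≡ 3 ≠ 0 (mod 7), P does NOT lie on the curve.


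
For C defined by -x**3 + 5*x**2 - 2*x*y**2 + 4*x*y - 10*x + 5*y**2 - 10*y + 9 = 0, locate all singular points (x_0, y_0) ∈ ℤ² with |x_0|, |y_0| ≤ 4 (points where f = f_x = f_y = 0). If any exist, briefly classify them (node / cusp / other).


Singular points: {(2, 1)}; classification: node.

Compute partial derivatives:
  f_x = -3*x**2 + 10*x - 2*y**2 + 4*y - 10.
  f_y = -4*x*y + 4*x + 10*y - 10.
Scan x_0 ∈ {−4, ..., 4}. For each x_0, f_y(x_0, y) is a polynomial in y; find its integer roots y ∈ {−4, ..., 4}, then test f_x and f at those candidates.
  x = -4: f_y(-4, y) = 26*y - 26; vanishes at y ∈ {1}. (-4, 1): f_x = -96 ≠ 0.
  x = -3: f_y(-3, y) = 22*y - 22; vanishes at y ∈ {1}. (-3, 1): f_x = -65 ≠ 0.
  x = -2: f_y(-2, y) = 18*y - 18; vanishes at y ∈ {1}. (-2, 1): f_x = -40 ≠ 0.
  x = -1: f_y(-1, y) = 14*y - 14; vanishes at y ∈ {1}. (-1, 1): f_x = -21 ≠ 0.
  x = 0: f_y(0, y) = 10*y - 10; vanishes at y ∈ {1}. (0, 1): f_x = -8 ≠ 0.
  x = 1: f_y(1, y) = 6*y - 6; vanishes at y ∈ {1}. (1, 1): f_x = -1 ≠ 0.
  x = 2: f_y(2, y) = 2*y - 2; vanishes at y ∈ {1}. (2, 1): f_x = 0, f = 0 — SINGULAR.
  x = 3: f_y(3, y) = 2 - 2*y; vanishes at y ∈ {1}. (3, 1): f_x = -5 ≠ 0.
  x = 4: f_y(4, y) = 6 - 6*y; vanishes at y ∈ {1}. (4, 1): f_x = -16 ≠ 0.
Only singular point on the grid: (2, 1).
Classify: substitute x = 2 + u, y = 1 + v and expand: f = -u**3 - u**2 - 2*u*v**2 + v**2.
No constant or linear terms (consistent with a singular point). Quadratic part: -u**2 + v**2. Cubic part: -u**3 - 2*u*v**2.
The quadratic part v**2 - u**2 = (v − u)(v + u) splits into two distinct linear factors, so there are two distinct tangent lines y − 1 = ±(x − 2) — this is a node (ordinary double point).
Classification: node.


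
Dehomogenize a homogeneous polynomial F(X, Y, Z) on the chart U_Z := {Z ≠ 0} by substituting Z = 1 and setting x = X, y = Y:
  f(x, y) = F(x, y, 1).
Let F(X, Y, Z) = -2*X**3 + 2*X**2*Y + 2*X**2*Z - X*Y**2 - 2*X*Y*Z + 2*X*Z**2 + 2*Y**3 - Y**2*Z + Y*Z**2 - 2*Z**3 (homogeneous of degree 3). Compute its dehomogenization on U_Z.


f(x, y) = -2*x**3 + 2*x**2*y + 2*x**2 - x*y**2 - 2*x*y + 2*x + 2*y**3 - y**2 + y - 2

On U_Z we set Z = 1. Each monomial c·X^i·Y^j·Z^k in F becomes c·x^i·y^j·1^k = c·x^i·y^j.
Substituting Z = 1: F(X, Y, 1) = -2*x**3 + 2*x**2*y + 2*x**2 - x*y**2 - 2*x*y + 2*x + 2*y**3 - y**2 + y - 2.
Note: deg(f) ≤ deg(F) = 3; strict inequality happens when F is divisible by Z (lost terms).


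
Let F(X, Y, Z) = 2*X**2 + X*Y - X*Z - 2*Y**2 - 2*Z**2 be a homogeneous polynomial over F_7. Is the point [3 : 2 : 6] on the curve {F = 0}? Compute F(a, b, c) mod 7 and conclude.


F(3,2,6) ≡ 3 (mod 7); P is NOT on the curve.

Evaluate F(3, 2, 6) term-by-term (mod 7).
  2*X**2 ↦ 2·9·1·1 = 18
  X*Y ↦ 1·3·2·1 = 6
  -X*Z ↦ -1·3·1·6 = -18
  -2*Y**2 ↦ -2·1·4·1 = -8
  -2*Z**2 ↦ -2·1·1·36 = -72
Sum: F(3, 2, 6) = (18) + (6) + (-18) + (-8) + (-72) = -74.
Reducing mod 7: -74 ≡ 3 (mod 7).
Since F(a, b, c) ≡ 3 ≠ 0 (mod 7), P does NOT lie on the curve.


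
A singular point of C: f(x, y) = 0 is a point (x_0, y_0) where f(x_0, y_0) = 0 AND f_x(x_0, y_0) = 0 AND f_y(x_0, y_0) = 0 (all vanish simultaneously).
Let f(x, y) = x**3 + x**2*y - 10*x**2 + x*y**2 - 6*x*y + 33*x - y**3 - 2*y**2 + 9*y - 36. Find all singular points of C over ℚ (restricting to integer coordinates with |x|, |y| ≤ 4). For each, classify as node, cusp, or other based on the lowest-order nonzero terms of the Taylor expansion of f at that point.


Singular points: {(3, 0)}; classification: node.

Compute partial derivatives:
  f_x = 3*x**2 + 2*x*y - 20*x + y**2 - 6*y + 33.
  f_y = x**2 + 2*x*y - 6*x - 3*y**2 - 4*y + 9.
Scan x_0 ∈ {−4, ..., 4}. For each x_0, f_y(x_0, y) is a polynomial in y; find its integer roots y ∈ {−4, ..., 4}, then test f_x and f at those candidates.
  x = -4: f_y(-4, y) = -3*y**2 - 12*y + 49; no integer root y with |y| ≤ 4.
  x = -3: f_y(-3, y) = -3*y**2 - 10*y + 36; no integer root y with |y| ≤ 4.
  x = -2: f_y(-2, y) = -3*y**2 - 8*y + 25; no integer root y with |y| ≤ 4.
  x = -1: f_y(-1, y) = -3*y**2 - 6*y + 16; no integer root y with |y| ≤ 4.
  x = 0: f_y(0, y) = -3*y**2 - 4*y + 9; no integer root y with |y| ≤ 4.
  x = 1: f_y(1, y) = -3*y**2 - 2*y + 4; no integer root y with |y| ≤ 4.
  x = 2: f_y(2, y) = 1 - 3*y**2; no integer root y with |y| ≤ 4.
  x = 3: f_y(3, y) = -3*y**2 + 2*y; vanishes at y ∈ {0}. (3, 0): f_x = 0, f = 0 — SINGULAR.
  x = 4: f_y(4, y) = -3*y**2 + 4*y + 1; no integer root y with |y| ≤ 4.
Only singular point on the grid: (3, 0).
Classify: substitute x = 3 + u, y = 0 + v and expand: f = u**3 + u**2*v - u**2 + u*v**2 - v**3 + v**2.
No constant or linear terms (consistent with a singular point). Quadratic part: -u**2 + v**2. Cubic part: u**3 + u**2*v + u*v**2 - v**3.
The quadratic part v**2 - u**2 = (v − u)(v + u) splits into two distinct linear factors, so there are two distinct tangent lines y − 0 = ±(x − 3) — this is a node (ordinary double point).
Classification: node.


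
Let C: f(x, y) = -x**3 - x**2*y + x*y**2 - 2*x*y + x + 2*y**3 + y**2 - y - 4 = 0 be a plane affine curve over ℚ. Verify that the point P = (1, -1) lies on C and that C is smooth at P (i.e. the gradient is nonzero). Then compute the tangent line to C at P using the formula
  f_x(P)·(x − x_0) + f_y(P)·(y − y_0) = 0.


Tangent line at P: 3*x - 2*y - 5 = 0.

Step 1: f(1, -1) = 0, so P lies on C.
Step 2: partial derivatives
  f_x(x, y) = -3*x**2 - 2*x*y + y**2 - 2*y + 1, f_y(x, y) = -x**2 + 2*x*y - 2*x + 6*y**2 + 2*y - 1.
  f_x(P) = 3, f_y(P) = -2 (gradient nonzero, so P is smooth).
Step 3: tangent line at P: 3·(x − 1) + -2·(y − -1) = 0.
Expanding: 3*x - 2*y - 5 = 0.


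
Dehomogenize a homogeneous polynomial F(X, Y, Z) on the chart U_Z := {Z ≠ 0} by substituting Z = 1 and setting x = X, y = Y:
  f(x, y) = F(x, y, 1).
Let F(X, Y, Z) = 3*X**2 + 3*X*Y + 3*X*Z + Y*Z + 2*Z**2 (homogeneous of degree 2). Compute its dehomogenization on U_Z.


f(x, y) = 3*x**2 + 3*x*y + 3*x + y + 2

On U_Z we set Z = 1. Each monomial c·X^i·Y^j·Z^k in F becomes c·x^i·y^j·1^k = c·x^i·y^j.
Substituting Z = 1: F(X, Y, 1) = 3*x**2 + 3*x*y + 3*x + y + 2.
Note: deg(f) ≤ deg(F) = 2; strict inequality happens when F is divisible by Z (lost terms).


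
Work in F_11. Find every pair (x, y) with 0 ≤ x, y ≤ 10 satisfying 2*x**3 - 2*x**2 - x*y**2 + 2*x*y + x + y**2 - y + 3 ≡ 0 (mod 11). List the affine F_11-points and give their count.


Affine F_11-points: {(0, 6), (1, 7), (3, 2), (3, 6), (4, 8), (4, 9), (7, 1), (7, 3), (9, 3), (9, 6), (10, 2), (10, 5)}; count = 12.

For each of the 121 pairs (x, y) ∈ F_11², evaluate f(x, y) mod 11. Record the zeros.
  x = 0: [0↦3, 1↦3, 2↦5, 3↦9, 4↦4, 5↦1, 6↦0, 7↦1, 8↦4, 9↦9, 10↦5]  zeros at y ∈ {6}
  x = 1: [0↦4, 1↦5, 2↦6, 3↦7, 4↦8, 5↦9, 6↦10, 7↦0, 8↦1, 9↦2, 10↦3]  zeros at y ∈ {7}
  x = 2: [0↦2, 1↦4, 2↦4, 3↦2, 4↦9, 5↦3, 6↦6, 7↦7, 8↦6, 9↦3, 10↦9]  zeros at y ∈ ∅
  x = 3: [0↦9, 1↦1, 2↦0, 3↦6, 4↦8, 5↦6, 6↦0, 7↦1, 8↦9, 9↦2, 10↦2]  zeros at y ∈ {2, 6}
  x = 4: [0↦4, 1↦8, 2↦6, 3↦9, 4↦6, 5↦8, 6↦4, 7↦5, 8↦0, 9↦0, 10↦5]  zeros at y ∈ {8, 9}
  x = 5: [0↦10, 1↦4, 2↦1, 3↦1, 4↦4, 5↦10, 6↦8, 7↦9, 8↦2, 9↦9, 10↦8]  zeros at y ∈ ∅
  x = 6: [0↦6, 1↦1, 2↦8, 3↦5, 4↦3, 5↦2, 6↦2, 7↦3, 8↦5, 9↦8, 10↦1]  zeros at y ∈ ∅
  x = 7: [0↦4, 1↦0, 2↦6, 3↦0, 4↦4, 5↦7, 6↦9, 7↦10, 8↦10, 9↦9, 10↦7]  zeros at y ∈ {1, 3}
  x = 8: [0↦5, 1↦2, 2↦7, 3↦9, 4↦8, 5↦4, 6↦8, 7↦9, 8↦7, 9↦2, 10↦5]  zeros at y ∈ ∅
  x = 9: [0↦10, 1↦8, 2↦1, 3↦0, 4↦5, 5↦5, 6↦0, 7↦1, 8↦8, 9↦10, 10↦7]  zeros at y ∈ {3, 6}
  x = 10: [0↦9, 1↦8, 2↦0, 3↦7, 4↦7, 5↦0, 6↦8, 7↦9, 8↦3, 9↦1, 10↦3]  zeros at y ∈ {2, 5}
Collecting zeros: affine points = {(0, 6), (1, 7), (3, 2), (3, 6), (4, 8), (4, 9), (7, 1), (7, 3), (9, 3), (9, 6), (10, 2), (10, 5)}.
Total count |C(F_11)_aff| = 12.


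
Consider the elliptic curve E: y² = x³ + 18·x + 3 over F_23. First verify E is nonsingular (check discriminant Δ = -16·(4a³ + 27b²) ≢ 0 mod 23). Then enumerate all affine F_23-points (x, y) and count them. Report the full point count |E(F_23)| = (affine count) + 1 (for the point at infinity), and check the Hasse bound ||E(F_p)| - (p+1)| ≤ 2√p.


Affine points = {(0, 7), (0, 16), (2, 1), (2, 22), (4, 1), (4, 22), (7, 9), (7, 14), (14, 3), (14, 20), (17, 1), (17, 22), (18, 8), (18, 15)}; affine count = 14; |E(F_23)| = 15.

Discriminant check: Δ ∝ 4a³ + 27b² = 4·18³ + 27·3² = 4·5832 + 27·9 ≡ 19 (mod 23). Nonzero ⇒ E is nonsingular.
For each x ∈ F_23, compute rhs = x³ + 18·x + 3 mod 23, then count y ∈ F_23 with y² ≡ rhs.
  x = 0: rhs = 3, matching y values: 7, 16 (2 points).
  x = 1: rhs = 22, matching y values: none (0 points).
  x = 2: rhs = 1, matching y values: 1, 22 (2 points).
  x = 3: rhs = 15, matching y values: none (0 points).
  x = 4: rhs = 1, matching y values: 1, 22 (2 points).
  x = 5: rhs = 11, matching y values: none (0 points).
  x = 6: rhs = 5, matching y values: none (0 points).
  x = 7: rhs = 12, matching y values: 9, 14 (2 points).
  x = 8: rhs = 15, matching y values: none (0 points).
  x = 9: rhs = 20, matching y values: none (0 points).
  x = 10: rhs = 10, matching y values: none (0 points).
  x = 11: rhs = 14, matching y values: none (0 points).
  x = 12: rhs = 15, matching y values: none (0 points).
  x = 13: rhs = 19, matching y values: none (0 points).
  x = 14: rhs = 9, matching y values: 3, 20 (2 points).
  x = 15: rhs = 14, matching y values: none (0 points).
  x = 16: rhs = 17, matching y values: none (0 points).
  x = 17: rhs = 1, matching y values: 1, 22 (2 points).
  x = 18: rhs = 18, matching y values: 8, 15 (2 points).
  x = 19: rhs = 5, matching y values: none (0 points).
  x = 20: rhs = 14, matching y values: none (0 points).
  x = 21: rhs = 5, matching y values: none (0 points).
  x = 22: rhs = 7, matching y values: none (0 points).
Total affine count: 14.
Full point count |E(F_23)| = 14 + 1 = 15.
Hasse bound: |15 − (23+1)| = |-9| = 9 ≤ 2√23 ≈ 9.5917 ✓.


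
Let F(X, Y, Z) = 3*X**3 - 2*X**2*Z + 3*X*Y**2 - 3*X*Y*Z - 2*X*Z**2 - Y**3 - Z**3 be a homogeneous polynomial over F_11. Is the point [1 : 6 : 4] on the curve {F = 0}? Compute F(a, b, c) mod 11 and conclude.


F(1,6,4) ≡ 5 (mod 11); P is NOT on the curve.

Evaluate F(1, 6, 4) term-by-term (mod 11).
  3*X**3 ↦ 3·1·1·1 = 3
  -2*X**2*Z ↦ -2·1·1·4 = -8
  3*X*Y**2 ↦ 3·1·36·1 = 108
  -3*X*Y*Z ↦ -3·1·6·4 = -72
  -2*X*Z**2 ↦ -2·1·1·16 = -32
  -Y**3 ↦ -1·1·216·1 = -216
  -Z**3 ↦ -1·1·1·64 = -64
Sum: F(1, 6, 4) = (3) + (-8) + (108) + (-72) + (-32) + (-216) + (-64) = -281.
Reducing mod 11: -281 ≡ 5 (mod 11).
Since F(a, b, c) ≡ 5 ≠ 0 (mod 11), P does NOT lie on the curve.


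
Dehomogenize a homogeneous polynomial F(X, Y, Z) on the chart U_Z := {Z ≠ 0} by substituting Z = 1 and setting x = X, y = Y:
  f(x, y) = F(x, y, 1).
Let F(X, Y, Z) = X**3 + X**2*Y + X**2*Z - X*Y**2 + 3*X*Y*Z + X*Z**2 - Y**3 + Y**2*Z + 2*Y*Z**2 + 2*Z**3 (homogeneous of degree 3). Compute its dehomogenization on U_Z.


f(x, y) = x**3 + x**2*y + x**2 - x*y**2 + 3*x*y + x - y**3 + y**2 + 2*y + 2

On U_Z we set Z = 1. Each monomial c·X^i·Y^j·Z^k in F becomes c·x^i·y^j·1^k = c·x^i·y^j.
Substituting Z = 1: F(X, Y, 1) = x**3 + x**2*y + x**2 - x*y**2 + 3*x*y + x - y**3 + y**2 + 2*y + 2.
Note: deg(f) ≤ deg(F) = 3; strict inequality happens when F is divisible by Z (lost terms).


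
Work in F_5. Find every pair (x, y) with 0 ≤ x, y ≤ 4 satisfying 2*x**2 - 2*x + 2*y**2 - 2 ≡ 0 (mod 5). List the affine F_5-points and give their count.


Affine F_5-points: {(0, 1), (0, 4), (1, 1), (1, 4), (2, 2), (2, 3), (3, 0), (4, 2), (4, 3)}; count = 9.

For each of the 25 pairs (x, y) ∈ F_5², evaluate f(x, y) mod 5. Record the zeros.
  x = 0: [0↦3, 1↦0, 2↦1, 3↦1, 4↦0]  zeros at y ∈ {1, 4}
  x = 1: [0↦3, 1↦0, 2↦1, 3↦1, 4↦0]  zeros at y ∈ {1, 4}
  x = 2: [0↦2, 1↦4, 2↦0, 3↦0, 4↦4]  zeros at y ∈ {2, 3}
  x = 3: [0↦0, 1↦2, 2↦3, 3↦3, 4↦2]  zeros at y ∈ {0}
  x = 4: [0↦2, 1↦4, 2↦0, 3↦0, 4↦4]  zeros at y ∈ {2, 3}
Collecting zeros: affine points = {(0, 1), (0, 4), (1, 1), (1, 4), (2, 2), (2, 3), (3, 0), (4, 2), (4, 3)}.
Total count |C(F_5)_aff| = 9.


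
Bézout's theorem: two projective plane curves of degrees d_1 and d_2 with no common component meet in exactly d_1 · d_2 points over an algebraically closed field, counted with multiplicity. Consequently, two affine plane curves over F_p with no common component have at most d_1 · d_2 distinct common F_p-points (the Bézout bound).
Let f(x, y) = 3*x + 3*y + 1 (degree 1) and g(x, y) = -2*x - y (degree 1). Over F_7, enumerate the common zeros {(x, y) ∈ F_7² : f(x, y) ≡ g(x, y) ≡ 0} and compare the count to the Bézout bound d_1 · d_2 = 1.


Common zeros: {(5, 4)}; count = 1; Bézout bound = 1.

deg(f) = 1, deg(g) = 1, so Bézout bound = 1.
Scan x ∈ F_7. For each x, list the y ∈ F_7 with f(x, y) ≡ 0 and those with g(x, y) ≡ 0 (mod 7); the common zeros in that column are the intersection.
  x = 0: f ≡ 0 at y ∈ {2}; g ≡ 0 at y ∈ {0}; common: ∅.
  x = 1: f ≡ 0 at y ∈ {1}; g ≡ 0 at y ∈ {5}; common: ∅.
  x = 2: f ≡ 0 at y ∈ {0}; g ≡ 0 at y ∈ {3}; common: ∅.
  x = 3: f ≡ 0 at y ∈ {6}; g ≡ 0 at y ∈ {1}; common: ∅.
  x = 4: f ≡ 0 at y ∈ {5}; g ≡ 0 at y ∈ {6}; common: ∅.
  x = 5: f ≡ 0 at y ∈ {4}; g ≡ 0 at y ∈ {4}; common: {4}.
  x = 6: f ≡ 0 at y ∈ {3}; g ≡ 0 at y ∈ {2}; common: ∅.
Collecting: common zeros = {(5, 4)}, so the count is 1.
Comparison with the Bézout bound: 1 ≤ 1 = deg(f)·deg(g), as expected for curves with no common component (the bound is attained).


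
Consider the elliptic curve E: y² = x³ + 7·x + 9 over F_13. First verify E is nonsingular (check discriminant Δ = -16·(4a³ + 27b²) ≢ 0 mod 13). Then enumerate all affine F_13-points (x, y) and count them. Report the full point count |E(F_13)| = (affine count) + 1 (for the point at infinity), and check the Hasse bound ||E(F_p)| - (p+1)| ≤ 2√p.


Affine points = {(0, 3), (0, 10), (1, 2), (1, 11), (4, 6), (4, 7), (5, 0), (10, 0), (11, 0), (12, 1), (12, 12)}; affine count = 11; |E(F_13)| = 12.

Discriminant check: Δ ∝ 4a³ + 27b² = 4·7³ + 27·9² = 4·343 + 27·81 ≡ 10 (mod 13). Nonzero ⇒ E is nonsingular.
For each x ∈ F_13, compute rhs = x³ + 7·x + 9 mod 13, then count y ∈ F_13 with y² ≡ rhs.
  x = 0: rhs = 9, matching y values: 3, 10 (2 points).
  x = 1: rhs = 4, matching y values: 2, 11 (2 points).
  x = 2: rhs = 5, matching y values: none (0 points).
  x = 3: rhs = 5, matching y values: none (0 points).
  x = 4: rhs = 10, matching y values: 6, 7 (2 points).
  x = 5: rhs = 0, matching y values: 0 (1 points).
  x = 6: rhs = 7, matching y values: none (0 points).
  x = 7: rhs = 11, matching y values: none (0 points).
  x = 8: rhs = 5, matching y values: none (0 points).
  x = 9: rhs = 8, matching y values: none (0 points).
  x = 10: rhs = 0, matching y values: 0 (1 points).
  x = 11: rhs = 0, matching y values: 0 (1 points).
  x = 12: rhs = 1, matching y values: 1, 12 (2 points).
Total affine count: 11.
Full point count |E(F_13)| = 11 + 1 = 12.
Hasse bound: |12 − (13+1)| = |-2| = 2 ≤ 2√13 ≈ 7.2111 ✓.


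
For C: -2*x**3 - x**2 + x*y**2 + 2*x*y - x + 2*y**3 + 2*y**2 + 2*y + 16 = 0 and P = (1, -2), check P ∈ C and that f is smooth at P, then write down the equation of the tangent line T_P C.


Tangent line at P: -9*x + 16*y + 41 = 0.

Step 1: f(1, -2) = 0, so P lies on C.
Step 2: partial derivatives
  f_x(x, y) = -6*x**2 - 2*x + y**2 + 2*y - 1, f_y(x, y) = 2*x*y + 2*x + 6*y**2 + 4*y + 2.
  f_x(P) = -9, f_y(P) = 16 (gradient nonzero, so P is smooth).
Step 3: tangent line at P: -9·(x − 1) + 16·(y − -2) = 0.
Expanding: -9*x + 16*y + 41 = 0.


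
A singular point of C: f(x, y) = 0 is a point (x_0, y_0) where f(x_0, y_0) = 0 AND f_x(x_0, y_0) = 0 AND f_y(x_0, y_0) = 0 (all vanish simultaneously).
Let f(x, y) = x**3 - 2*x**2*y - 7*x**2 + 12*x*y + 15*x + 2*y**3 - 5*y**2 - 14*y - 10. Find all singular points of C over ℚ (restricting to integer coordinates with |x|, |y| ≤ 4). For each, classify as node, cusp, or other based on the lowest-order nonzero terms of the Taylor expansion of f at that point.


Singular points: {(3, 1)}; classification: cusp.

Compute partial derivatives:
  f_x = 3*x**2 - 4*x*y - 14*x + 12*y + 15.
  f_y = -2*x**2 + 12*x + 6*y**2 - 10*y - 14.
Scan x_0 ∈ {−4, ..., 4}. For each x_0, f_y(x_0, y) is a polynomial in y; find its integer roots y ∈ {−4, ..., 4}, then test f_x and f at those candidates.
  x = -4: f_y(-4, y) = 6*y**2 - 10*y - 94; no integer root y with |y| ≤ 4.
  x = -3: f_y(-3, y) = 6*y**2 - 10*y - 68; no integer root y with |y| ≤ 4.
  x = -2: f_y(-2, y) = 6*y**2 - 10*y - 46; no integer root y with |y| ≤ 4.
  x = -1: f_y(-1, y) = 6*y**2 - 10*y - 28; no integer root y with |y| ≤ 4.
  x = 0: f_y(0, y) = 6*y**2 - 10*y - 14; no integer root y with |y| ≤ 4.
  x = 1: f_y(1, y) = 6*y**2 - 10*y - 4; vanishes at y ∈ {2}. (1, 2): f_x = 20 ≠ 0.
  x = 2: f_y(2, y) = 6*y**2 - 10*y + 2; no integer root y with |y| ≤ 4.
  x = 3: f_y(3, y) = 6*y**2 - 10*y + 4; vanishes at y ∈ {1}. (3, 1): f_x = 0, f = 0 — SINGULAR.
  x = 4: f_y(4, y) = 6*y**2 - 10*y + 2; no integer root y with |y| ≤ 4.
Only singular point on the grid: (3, 1).
Classify: substitute x = 3 + u, y = 1 + v and expand: f = u**3 - 2*u**2*v + 2*v**3 + v**2.
No constant or linear terms (consistent with a singular point). Quadratic part: v**2. Cubic part: u**3 - 2*u**2*v + 2*v**3.
The quadratic part v**2 is a perfect square, so there is a single (double) tangent line v = 0, i.e. y = 1. Restricting the cubic part to that line (v = 0) leaves u**3 ≠ 0, so f is not divisible by v and the branch is v² ≈ -u**3 to lowest order — this is a cusp.
Classification: cusp.


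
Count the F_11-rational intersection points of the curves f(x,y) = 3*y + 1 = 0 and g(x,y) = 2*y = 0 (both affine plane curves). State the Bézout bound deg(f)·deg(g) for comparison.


Common zeros: ∅; count = 0; Bézout bound = 1.

deg(f) = 1, deg(g) = 1, so Bézout bound = 1.
Scan x ∈ F_11. For each x, list the y ∈ F_11 with f(x, y) ≡ 0 and those with g(x, y) ≡ 0 (mod 11); the common zeros in that column are the intersection.
  x = 0: f ≡ 0 at y ∈ {7}; g ≡ 0 at y ∈ {0}; common: ∅.
  x = 1: f ≡ 0 at y ∈ {7}; g ≡ 0 at y ∈ {0}; common: ∅.
  x = 2: f ≡ 0 at y ∈ {7}; g ≡ 0 at y ∈ {0}; common: ∅.
  x = 3: f ≡ 0 at y ∈ {7}; g ≡ 0 at y ∈ {0}; common: ∅.
  x = 4: f ≡ 0 at y ∈ {7}; g ≡ 0 at y ∈ {0}; common: ∅.
  x = 5: f ≡ 0 at y ∈ {7}; g ≡ 0 at y ∈ {0}; common: ∅.
  x = 6: f ≡ 0 at y ∈ {7}; g ≡ 0 at y ∈ {0}; common: ∅.
  x = 7: f ≡ 0 at y ∈ {7}; g ≡ 0 at y ∈ {0}; common: ∅.
  x = 8: f ≡ 0 at y ∈ {7}; g ≡ 0 at y ∈ {0}; common: ∅.
  x = 9: f ≡ 0 at y ∈ {7}; g ≡ 0 at y ∈ {0}; common: ∅.
  x = 10: f ≡ 0 at y ∈ {7}; g ≡ 0 at y ∈ {0}; common: ∅.
Collecting: common zeros = ∅, so the count is 0.
Comparison with the Bézout bound: 0 ≤ 1 = deg(f)·deg(g), as expected for curves with no common component (the affine F_11-count falls short of the bound because intersections may lie at infinity, over extension fields, or carry multiplicity).


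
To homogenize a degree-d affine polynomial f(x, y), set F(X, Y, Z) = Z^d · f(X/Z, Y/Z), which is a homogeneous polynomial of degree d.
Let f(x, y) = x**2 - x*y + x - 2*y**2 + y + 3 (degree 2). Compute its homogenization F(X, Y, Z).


F(X, Y, Z) = X**2 - X*Y + X*Z - 2*Y**2 + Y*Z + 3*Z**2

deg(f) = 2.
Substitute x = X/Z, y = Y/Z into f, then multiply by Z^2.
  monomial 1·x^2·y^0 ↦ 1·X^2·Y^0·Z^0.
  monomial -1·x^1·y^1 ↦ -1·X^1·Y^1·Z^0.
  monomial 1·x^1·y^0 ↦ 1·X^1·Y^0·Z^1.
  monomial -2·x^0·y^2 ↦ -2·X^0·Y^2·Z^0.
  monomial 1·x^0·y^1 ↦ 1·X^0·Y^1·Z^1.
  monomial 3·x^0·y^0 ↦ 3·X^0·Y^0·Z^2.
Collecting: F(X, Y, Z) = X**2 - X*Y + X*Z - 2*Y**2 + Y*Z + 3*Z**2.


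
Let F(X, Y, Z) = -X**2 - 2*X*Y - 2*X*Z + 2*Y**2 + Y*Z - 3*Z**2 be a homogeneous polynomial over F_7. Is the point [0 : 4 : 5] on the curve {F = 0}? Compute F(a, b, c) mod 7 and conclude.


F(0,4,5) ≡ 5 (mod 7); P is NOT on the curve.

Evaluate F(0, 4, 5) term-by-term (mod 7).
  -X**2 ↦ -1·0·1·1 = 0
  -2*X*Y ↦ -2·0·4·1 = 0
  -2*X*Z ↦ -2·0·1·5 = 0
  2*Y**2 ↦ 2·1·16·1 = 32
  Y*Z ↦ 1·1·4·5 = 20
  -3*Z**2 ↦ -3·1·1·25 = -75
Sum: F(0, 4, 5) = (0) + (0) + (0) + (32) + (20) + (-75) = -23.
Reducing mod 7: -23 ≡ 5 (mod 7).
Since F(a, b, c) ≡ 5 ≠ 0 (mod 7), P does NOT lie on the curve.


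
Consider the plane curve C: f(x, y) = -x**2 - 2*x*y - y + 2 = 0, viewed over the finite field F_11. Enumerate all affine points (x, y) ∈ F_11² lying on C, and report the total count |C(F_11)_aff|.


Affine F_11-points: {(0, 2), (1, 4), (2, 4), (3, 10), (4, 7), (6, 5), (7, 2), (8, 8), (9, 8), (10, 10)}; count = 10.

For each of the 121 pairs (x, y) ∈ F_11², evaluate f(x, y) mod 11. Record the zeros.
  x = 0: [0↦2, 1↦1, 2↦0, 3↦10, 4↦9, 5↦8, 6↦7, 7↦6, 8↦5, 9↦4, 10↦3]  zeros at y ∈ {2}
  x = 1: [0↦1, 1↦9, 2↦6, 3↦3, 4↦0, 5↦8, 6↦5, 7↦2, 8↦10, 9↦7, 10↦4]  zeros at y ∈ {4}
  x = 2: [0↦9, 1↦4, 2↦10, 3↦5, 4↦0, 5↦6, 6↦1, 7↦7, 8↦2, 9↦8, 10↦3]  zeros at y ∈ {4}
  x = 3: [0↦4, 1↦8, 2↦1, 3↦5, 4↦9, 5↦2, 6↦6, 7↦10, 8↦3, 9↦7, 10↦0]  zeros at y ∈ {10}
  x = 4: [0↦8, 1↦10, 2↦1, 3↦3, 4↦5, 5↦7, 6↦9, 7↦0, 8↦2, 9↦4, 10↦6]  zeros at y ∈ {7}
  x = 5: [0↦10, 1↦10, 2↦10, 3↦10, 4↦10, 5↦10, 6↦10, 7↦10, 8↦10, 9↦10, 10↦10]  zeros at y ∈ ∅
  x = 6: [0↦10, 1↦8, 2↦6, 3↦4, 4↦2, 5↦0, 6↦9, 7↦7, 8↦5, 9↦3, 10↦1]  zeros at y ∈ {5}
  x = 7: [0↦8, 1↦4, 2↦0, 3↦7, 4↦3, 5↦10, 6↦6, 7↦2, 8↦9, 9↦5, 10↦1]  zeros at y ∈ {2}
  x = 8: [0↦4, 1↦9, 2↦3, 3↦8, 4↦2, 5↦7, 6↦1, 7↦6, 8↦0, 9↦5, 10↦10]  zeros at y ∈ {8}
  x = 9: [0↦9, 1↦1, 2↦4, 3↦7, 4↦10, 5↦2, 6↦5, 7↦8, 8↦0, 9↦3, 10↦6]  zeros at y ∈ {8}
  x = 10: [0↦1, 1↦2, 2↦3, 3↦4, 4↦5, 5↦6, 6↦7, 7↦8, 8↦9, 9↦10, 10↦0]  zeros at y ∈ {10}
Collecting zeros: affine points = {(0, 2), (1, 4), (2, 4), (3, 10), (4, 7), (6, 5), (7, 2), (8, 8), (9, 8), (10, 10)}.
Total count |C(F_11)_aff| = 10.


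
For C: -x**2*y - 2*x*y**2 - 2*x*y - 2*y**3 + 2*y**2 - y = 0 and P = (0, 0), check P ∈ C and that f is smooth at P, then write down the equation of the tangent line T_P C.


Tangent line at P: -y = 0.

Step 1: f(0, 0) = 0, so P lies on C.
Step 2: partial derivatives
  f_x(x, y) = -2*x*y - 2*y**2 - 2*y, f_y(x, y) = -x**2 - 4*x*y - 2*x - 6*y**2 + 4*y - 1.
  f_x(P) = 0, f_y(P) = -1 (gradient nonzero, so P is smooth).
Step 3: tangent line at P: 0·(x − 0) + -1·(y − 0) = 0.
Expanding: -y = 0.


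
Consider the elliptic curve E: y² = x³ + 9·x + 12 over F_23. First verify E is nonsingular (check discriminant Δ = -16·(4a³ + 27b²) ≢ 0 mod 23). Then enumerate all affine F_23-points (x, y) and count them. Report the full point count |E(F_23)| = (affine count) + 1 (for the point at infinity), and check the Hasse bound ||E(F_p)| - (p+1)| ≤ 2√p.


Affine points = {(0, 9), (0, 14), (6, 11), (6, 12), (7, 2), (7, 21), (11, 4), (11, 19), (12, 10), (12, 13), (13, 7), (13, 16), (15, 7), (15, 16), (17, 8), (17, 15), (18, 7), (18, 16), (19, 2), (19, 21), (20, 2), (20, 21), (21, 3), (21, 20), (22, 5), (22, 18)}; affine count = 26; |E(F_23)| = 27.

Discriminant check: Δ ∝ 4a³ + 27b² = 4·9³ + 27·12² = 4·729 + 27·144 ≡ 19 (mod 23). Nonzero ⇒ E is nonsingular.
For each x ∈ F_23, compute rhs = x³ + 9·x + 12 mod 23, then count y ∈ F_23 with y² ≡ rhs.
  x = 0: rhs = 12, matching y values: 9, 14 (2 points).
  x = 1: rhs = 22, matching y values: none (0 points).
  x = 2: rhs = 15, matching y values: none (0 points).
  x = 3: rhs = 20, matching y values: none (0 points).
  x = 4: rhs = 20, matching y values: none (0 points).
  x = 5: rhs = 21, matching y values: none (0 points).
  x = 6: rhs = 6, matching y values: 11, 12 (2 points).
  x = 7: rhs = 4, matching y values: 2, 21 (2 points).
  x = 8: rhs = 21, matching y values: none (0 points).
  x = 9: rhs = 17, matching y values: none (0 points).
  x = 10: rhs = 21, matching y values: none (0 points).
  x = 11: rhs = 16, matching y values: 4, 19 (2 points).
  x = 12: rhs = 8, matching y values: 10, 13 (2 points).
  x = 13: rhs = 3, matching y values: 7, 16 (2 points).
  x = 14: rhs = 7, matching y values: none (0 points).
  x = 15: rhs = 3, matching y values: 7, 16 (2 points).
  x = 16: rhs = 20, matching y values: none (0 points).
  x = 17: rhs = 18, matching y values: 8, 15 (2 points).
  x = 18: rhs = 3, matching y values: 7, 16 (2 points).
  x = 19: rhs = 4, matching y values: 2, 21 (2 points).
  x = 20: rhs = 4, matching y values: 2, 21 (2 points).
  x = 21: rhs = 9, matching y values: 3, 20 (2 points).
  x = 22: rhs = 2, matching y values: 5, 18 (2 points).
Total affine count: 26.
Full point count |E(F_23)| = 26 + 1 = 27.
Hasse bound: |27 − (23+1)| = |3| = 3 ≤ 2√23 ≈ 9.5917 ✓.


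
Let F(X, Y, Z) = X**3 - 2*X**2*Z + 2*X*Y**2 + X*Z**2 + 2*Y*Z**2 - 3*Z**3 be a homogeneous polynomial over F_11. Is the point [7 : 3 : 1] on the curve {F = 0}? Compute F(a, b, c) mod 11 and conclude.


F(7,3,1) ≡ 7 (mod 11); P is NOT on the curve.

Evaluate F(7, 3, 1) term-by-term (mod 11).
  X**3 ↦ 1·343·1·1 = 343
  -2*X**2*Z ↦ -2·49·1·1 = -98
  2*X*Y**2 ↦ 2·7·9·1 = 126
  X*Z**2 ↦ 1·7·1·1 = 7
  2*Y*Z**2 ↦ 2·1·3·1 = 6
  -3*Z**3 ↦ -3·1·1·1 = -3
Sum: F(7, 3, 1) = (343) + (-98) + (126) + (7) + (6) + (-3) = 381.
Reducing mod 11: 381 ≡ 7 (mod 11).
Since F(a, b, c) ≡ 7 ≠ 0 (mod 11), P does NOT lie on the curve.


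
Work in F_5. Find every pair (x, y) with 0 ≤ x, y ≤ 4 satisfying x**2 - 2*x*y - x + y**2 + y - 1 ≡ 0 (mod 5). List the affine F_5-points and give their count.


Affine F_5-points: {(0, 2), (1, 3), (2, 4), (3, 0), (4, 1)}; count = 5.

For each of the 25 pairs (x, y) ∈ F_5², evaluate f(x, y) mod 5. Record the zeros.
  x = 0: [0↦4, 1↦1, 2↦0, 3↦1, 4↦4]  zeros at y ∈ {2}
  x = 1: [0↦4, 1↦4, 2↦1, 3↦0, 4↦1]  zeros at y ∈ {3}
  x = 2: [0↦1, 1↦4, 2↦4, 3↦1, 4↦0]  zeros at y ∈ {4}
  x = 3: [0↦0, 1↦1, 2↦4, 3↦4, 4↦1]  zeros at y ∈ {0}
  x = 4: [0↦1, 1↦0, 2↦1, 3↦4, 4↦4]  zeros at y ∈ {1}
Collecting zeros: affine points = {(0, 2), (1, 3), (2, 4), (3, 0), (4, 1)}.
Total count |C(F_5)_aff| = 5.


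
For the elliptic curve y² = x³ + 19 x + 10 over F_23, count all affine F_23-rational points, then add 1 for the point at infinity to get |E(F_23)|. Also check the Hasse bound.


Affine points = {(3, 5), (3, 18), (4, 9), (4, 14), (5, 0), (6, 8), (6, 15), (7, 7), (7, 16), (9, 6), (9, 17), (10, 2), (10, 21), (11, 3), (11, 20), (13, 4), (13, 19), (15, 6), (15, 17), (17, 5), (17, 18), (19, 10), (19, 13), (20, 8), (20, 15), (22, 6), (22, 17)}; affine count = 27; |E(F_23)| = 28.

Discriminant check: Δ ∝ 4a³ + 27b² = 4·19³ + 27·10² = 4·6859 + 27·100 ≡ 6 (mod 23). Nonzero ⇒ E is nonsingular.
For each x ∈ F_23, compute rhs = x³ + 19·x + 10 mod 23, then count y ∈ F_23 with y² ≡ rhs.
  x = 0: rhs = 10, matching y values: none (0 points).
  x = 1: rhs = 7, matching y values: none (0 points).
  x = 2: rhs = 10, matching y values: none (0 points).
  x = 3: rhs = 2, matching y values: 5, 18 (2 points).
  x = 4: rhs = 12, matching y values: 9, 14 (2 points).
  x = 5: rhs = 0, matching y values: 0 (1 points).
  x = 6: rhs = 18, matching y values: 8, 15 (2 points).
  x = 7: rhs = 3, matching y values: 7, 16 (2 points).
  x = 8: rhs = 7, matching y values: none (0 points).
  x = 9: rhs = 13, matching y values: 6, 17 (2 points).
  x = 10: rhs = 4, matching y values: 2, 21 (2 points).
  x = 11: rhs = 9, matching y values: 3, 20 (2 points).
  x = 12: rhs = 11, matching y values: none (0 points).
  x = 13: rhs = 16, matching y values: 4, 19 (2 points).
  x = 14: rhs = 7, matching y values: none (0 points).
  x = 15: rhs = 13, matching y values: 6, 17 (2 points).
  x = 16: rhs = 17, matching y values: none (0 points).
  x = 17: rhs = 2, matching y values: 5, 18 (2 points).
  x = 18: rhs = 20, matching y values: none (0 points).
  x = 19: rhs = 8, matching y values: 10, 13 (2 points).
  x = 20: rhs = 18, matching y values: 8, 15 (2 points).
  x = 21: rhs = 10, matching y values: none (0 points).
  x = 22: rhs = 13, matching y values: 6, 17 (2 points).
Total affine count: 27.
Full point count |E(F_23)| = 27 + 1 = 28.
Hasse bound: |28 − (23+1)| = |4| = 4 ≤ 2√23 ≈ 9.5917 ✓.


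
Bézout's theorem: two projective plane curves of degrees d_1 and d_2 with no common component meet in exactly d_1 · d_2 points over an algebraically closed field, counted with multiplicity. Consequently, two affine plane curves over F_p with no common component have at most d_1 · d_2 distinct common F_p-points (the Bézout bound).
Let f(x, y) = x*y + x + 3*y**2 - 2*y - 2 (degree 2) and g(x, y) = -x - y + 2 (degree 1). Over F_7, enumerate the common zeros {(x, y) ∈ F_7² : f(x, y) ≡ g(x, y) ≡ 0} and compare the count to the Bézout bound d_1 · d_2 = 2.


Common zeros: {(2, 0), (5, 4)}; count = 2; Bézout bound = 2.

deg(f) = 2, deg(g) = 1, so Bézout bound = 2.
Scan x ∈ F_7. For each x, list the y ∈ F_7 with f(x, y) ≡ 0 and those with g(x, y) ≡ 0 (mod 7); the common zeros in that column are the intersection.
  x = 0: f ≡ 0 at y ∈ {5}; g ≡ 0 at y ∈ {2}; common: ∅.
  x = 1: f ≡ 0 at y ∈ ∅; g ≡ 0 at y ∈ {1}; common: ∅.
  x = 2: f ≡ 0 at y ∈ {0}; g ≡ 0 at y ∈ {0}; common: {0}.
  x = 3: f ≡ 0 at y ∈ ∅; g ≡ 0 at y ∈ {6}; common: ∅.
  x = 4: f ≡ 0 at y ∈ {1, 3}; g ≡ 0 at y ∈ {5}; common: ∅.
  x = 5: f ≡ 0 at y ∈ {2, 4}; g ≡ 0 at y ∈ {4}; common: {4}.
  x = 6: f ≡ 0 at y ∈ ∅; g ≡ 0 at y ∈ {3}; common: ∅.
Collecting: common zeros = {(2, 0), (5, 4)}, so the count is 2.
Comparison with the Bézout bound: 2 ≤ 2 = deg(f)·deg(g), as expected for curves with no common component (the bound is attained).


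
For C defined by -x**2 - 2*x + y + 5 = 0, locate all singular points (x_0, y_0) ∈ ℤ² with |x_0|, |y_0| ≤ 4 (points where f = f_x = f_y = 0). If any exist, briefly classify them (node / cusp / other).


No singular points in the scanned grid; C is smooth there.

Compute partial derivatives:
  f_x = -2*x - 2.
  f_y = 1.
f_y = 1 is a nonzero constant, so f_y never vanishes: no point (x, y) can satisfy f = f_x = f_y = 0. In particular no (x, y) ∈ {−4, ..., 4}² is singular; the curve is smooth.


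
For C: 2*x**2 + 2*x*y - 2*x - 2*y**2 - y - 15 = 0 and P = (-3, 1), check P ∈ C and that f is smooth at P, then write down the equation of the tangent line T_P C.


Tangent line at P: -12*x - 11*y - 25 = 0.

Step 1: f(-3, 1) = 0, so P lies on C.
Step 2: partial derivatives
  f_x(x, y) = 4*x + 2*y - 2, f_y(x, y) = 2*x - 4*y - 1.
  f_x(P) = -12, f_y(P) = -11 (gradient nonzero, so P is smooth).
Step 3: tangent line at P: -12·(x − -3) + -11·(y − 1) = 0.
Expanding: -12*x - 11*y - 25 = 0.


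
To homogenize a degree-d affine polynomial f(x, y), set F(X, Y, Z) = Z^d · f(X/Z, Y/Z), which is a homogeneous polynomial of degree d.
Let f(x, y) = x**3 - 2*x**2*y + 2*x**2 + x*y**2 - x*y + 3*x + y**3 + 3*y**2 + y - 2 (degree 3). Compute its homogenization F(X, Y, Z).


F(X, Y, Z) = X**3 - 2*X**2*Y + 2*X**2*Z + X*Y**2 - X*Y*Z + 3*X*Z**2 + Y**3 + 3*Y**2*Z + Y*Z**2 - 2*Z**3

deg(f) = 3.
Substitute x = X/Z, y = Y/Z into f, then multiply by Z^3.
  monomial 1·x^3·y^0 ↦ 1·X^3·Y^0·Z^0.
  monomial -2·x^2·y^1 ↦ -2·X^2·Y^1·Z^0.
  monomial 2·x^2·y^0 ↦ 2·X^2·Y^0·Z^1.
  monomial 1·x^1·y^2 ↦ 1·X^1·Y^2·Z^0.
  monomial -1·x^1·y^1 ↦ -1·X^1·Y^1·Z^1.
  monomial 3·x^1·y^0 ↦ 3·X^1·Y^0·Z^2.
  monomial 1·x^0·y^3 ↦ 1·X^0·Y^3·Z^0.
  monomial 3·x^0·y^2 ↦ 3·X^0·Y^2·Z^1.
  monomial 1·x^0·y^1 ↦ 1·X^0·Y^1·Z^2.
  monomial -2·x^0·y^0 ↦ -2·X^0·Y^0·Z^3.
Collecting: F(X, Y, Z) = X**3 - 2*X**2*Y + 2*X**2*Z + X*Y**2 - X*Y*Z + 3*X*Z**2 + Y**3 + 3*Y**2*Z + Y*Z**2 - 2*Z**3.


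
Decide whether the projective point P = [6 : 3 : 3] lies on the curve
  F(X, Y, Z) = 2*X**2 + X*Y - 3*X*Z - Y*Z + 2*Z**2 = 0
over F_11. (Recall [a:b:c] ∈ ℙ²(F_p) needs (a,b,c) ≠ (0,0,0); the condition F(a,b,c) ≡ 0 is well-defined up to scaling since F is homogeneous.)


F(6,3,3) ≡ 1 (mod 11); P is NOT on the curve.

Evaluate F(6, 3, 3) term-by-term (mod 11).
  2*X**2 ↦ 2·36·1·1 = 72
  X*Y ↦ 1·6·3·1 = 18
  -3*X*Z ↦ -3·6·1·3 = -54
  -Y*Z ↦ -1·1·3·3 = -9
  2*Z**2 ↦ 2·1·1·9 = 18
Sum: F(6, 3, 3) = (72) + (18) + (-54) + (-9) + (18) = 45.
Reducing mod 11: 45 ≡ 1 (mod 11).
Since F(a, b, c) ≡ 1 ≠ 0 (mod 11), P does NOT lie on the curve.


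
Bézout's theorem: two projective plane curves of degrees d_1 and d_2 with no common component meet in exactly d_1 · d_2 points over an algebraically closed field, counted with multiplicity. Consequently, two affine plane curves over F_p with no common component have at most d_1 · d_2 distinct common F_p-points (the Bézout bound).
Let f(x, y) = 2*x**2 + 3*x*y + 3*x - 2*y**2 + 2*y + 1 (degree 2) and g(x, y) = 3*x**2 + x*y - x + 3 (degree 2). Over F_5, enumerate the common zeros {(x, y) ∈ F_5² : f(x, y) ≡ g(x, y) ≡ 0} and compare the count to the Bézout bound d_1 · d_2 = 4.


Common zeros: {(4, 2)}; count = 1; Bézout bound = 4.

deg(f) = 2, deg(g) = 2, so Bézout bound = 4.
Scan x ∈ F_5. For each x, list the y ∈ F_5 with f(x, y) ≡ 0 and those with g(x, y) ≡ 0 (mod 5); the common zeros in that column are the intersection.
  x = 0: f ≡ 0 at y ∈ ∅; g ≡ 0 at y ∈ ∅; common: ∅.
  x = 1: f ≡ 0 at y ∈ ∅; g ≡ 0 at y ∈ {0}; common: ∅.
  x = 2: f ≡ 0 at y ∈ {0, 4}; g ≡ 0 at y ∈ {1}; common: ∅.
  x = 3: f ≡ 0 at y ∈ {4}; g ≡ 0 at y ∈ {1}; common: ∅.
  x = 4: f ≡ 0 at y ∈ {0, 2}; g ≡ 0 at y ∈ {2}; common: {2}.
Collecting: common zeros = {(4, 2)}, so the count is 1.
Comparison with the Bézout bound: 1 ≤ 4 = deg(f)·deg(g), as expected for curves with no common component (the affine F_5-count falls short of the bound because intersections may lie at infinity, over extension fields, or carry multiplicity).


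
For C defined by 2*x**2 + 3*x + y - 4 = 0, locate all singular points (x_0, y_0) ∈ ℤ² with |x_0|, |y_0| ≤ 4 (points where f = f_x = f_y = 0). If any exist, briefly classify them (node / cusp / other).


No singular points in the scanned grid; C is smooth there.

Compute partial derivatives:
  f_x = 4*x + 3.
  f_y = 1.
f_y = 1 is a nonzero constant, so f_y never vanishes: no point (x, y) can satisfy f = f_x = f_y = 0. In particular no (x, y) ∈ {−4, ..., 4}² is singular; the curve is smooth.


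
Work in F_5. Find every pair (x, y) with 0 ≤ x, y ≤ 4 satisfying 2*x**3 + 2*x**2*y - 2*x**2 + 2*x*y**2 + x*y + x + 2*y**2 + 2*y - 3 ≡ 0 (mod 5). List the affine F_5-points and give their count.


Affine F_5-points: {(2, 1), (2, 2), (4, 1)}; count = 3.

For each of the 25 pairs (x, y) ∈ F_5², evaluate f(x, y) mod 5. Record the zeros.
  x = 0: [0↦2, 1↦1, 2↦4, 3↦1, 4↦2]  zeros at y ∈ ∅
  x = 1: [0↦3, 1↦2, 2↦4, 3↦4, 4↦2]  zeros at y ∈ ∅
  x = 2: [0↦2, 1↦0, 2↦0, 3↦2, 4↦1]  zeros at y ∈ {1, 2}
  x = 3: [0↦1, 1↦2, 2↦4, 3↦2, 4↦1]  zeros at y ∈ ∅
  x = 4: [0↦2, 1↦0, 2↦3, 3↦1, 4↦4]  zeros at y ∈ {1}
Collecting zeros: affine points = {(2, 1), (2, 2), (4, 1)}.
Total count |C(F_5)_aff| = 3.


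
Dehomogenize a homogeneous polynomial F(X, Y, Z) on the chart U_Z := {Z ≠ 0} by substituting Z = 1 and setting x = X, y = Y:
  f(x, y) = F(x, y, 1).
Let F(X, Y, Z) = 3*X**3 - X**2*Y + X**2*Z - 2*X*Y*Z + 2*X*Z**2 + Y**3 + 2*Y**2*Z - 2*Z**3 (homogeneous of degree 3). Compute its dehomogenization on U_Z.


f(x, y) = 3*x**3 - x**2*y + x**2 - 2*x*y + 2*x + y**3 + 2*y**2 - 2

On U_Z we set Z = 1. Each monomial c·X^i·Y^j·Z^k in F becomes c·x^i·y^j·1^k = c·x^i·y^j.
Substituting Z = 1: F(X, Y, 1) = 3*x**3 - x**2*y + x**2 - 2*x*y + 2*x + y**3 + 2*y**2 - 2.
Note: deg(f) ≤ deg(F) = 3; strict inequality happens when F is divisible by Z (lost terms).


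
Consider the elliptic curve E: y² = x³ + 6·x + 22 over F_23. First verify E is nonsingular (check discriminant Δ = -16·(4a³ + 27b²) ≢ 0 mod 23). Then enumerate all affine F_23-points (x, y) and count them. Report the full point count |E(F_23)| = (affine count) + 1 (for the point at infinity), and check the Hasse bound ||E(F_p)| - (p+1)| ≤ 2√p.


Affine points = {(1, 11), (1, 12), (4, 8), (4, 15), (5, 4), (5, 19), (7, 4), (7, 19), (9, 0), (10, 1), (10, 22), (11, 4), (11, 19), (17, 0), (19, 7), (19, 16), (20, 0), (21, 5), (21, 18)}; affine count = 19; |E(F_23)| = 20.

Discriminant check: Δ ∝ 4a³ + 27b² = 4·6³ + 27·22² = 4·216 + 27·484 ≡ 17 (mod 23). Nonzero ⇒ E is nonsingular.
For each x ∈ F_23, compute rhs = x³ + 6·x + 22 mod 23, then count y ∈ F_23 with y² ≡ rhs.
  x = 0: rhs = 22, matching y values: none (0 points).
  x = 1: rhs = 6, matching y values: 11, 12 (2 points).
  x = 2: rhs = 19, matching y values: none (0 points).
  x = 3: rhs = 21, matching y values: none (0 points).
  x = 4: rhs = 18, matching y values: 8, 15 (2 points).
  x = 5: rhs = 16, matching y values: 4, 19 (2 points).
  x = 6: rhs = 21, matching y values: none (0 points).
  x = 7: rhs = 16, matching y values: 4, 19 (2 points).
  x = 8: rhs = 7, matching y values: none (0 points).
  x = 9: rhs = 0, matching y values: 0 (1 points).
  x = 10: rhs = 1, matching y values: 1, 22 (2 points).
  x = 11: rhs = 16, matching y values: 4, 19 (2 points).
  x = 12: rhs = 5, matching y values: none (0 points).
  x = 13: rhs = 20, matching y values: none (0 points).
  x = 14: rhs = 21, matching y values: none (0 points).
  x = 15: rhs = 14, matching y values: none (0 points).
  x = 16: rhs = 5, matching y values: none (0 points).
  x = 17: rhs = 0, matching y values: 0 (1 points).
  x = 18: rhs = 5, matching y values: none (0 points).
  x = 19: rhs = 3, matching y values: 7, 16 (2 points).
  x = 20: rhs = 0, matching y values: 0 (1 points).
  x = 21: rhs = 2, matching y values: 5, 18 (2 points).
  x = 22: rhs = 15, matching y values: none (0 points).
Total affine count: 19.
Full point count |E(F_23)| = 19 + 1 = 20.
Hasse bound: |20 − (23+1)| = |-4| = 4 ≤ 2√23 ≈ 9.5917 ✓.


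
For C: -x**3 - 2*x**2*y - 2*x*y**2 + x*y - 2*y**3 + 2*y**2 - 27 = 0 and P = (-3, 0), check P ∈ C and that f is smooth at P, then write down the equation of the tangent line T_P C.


Tangent line at P: -27*x - 21*y - 81 = 0.

Step 1: f(-3, 0) = 0, so P lies on C.
Step 2: partial derivatives
  f_x(x, y) = -3*x**2 - 4*x*y - 2*y**2 + y, f_y(x, y) = -2*x**2 - 4*x*y + x - 6*y**2 + 4*y.
  f_x(P) = -27, f_y(P) = -21 (gradient nonzero, so P is smooth).
Step 3: tangent line at P: -27·(x − -3) + -21·(y − 0) = 0.
Expanding: -27*x - 21*y - 81 = 0.


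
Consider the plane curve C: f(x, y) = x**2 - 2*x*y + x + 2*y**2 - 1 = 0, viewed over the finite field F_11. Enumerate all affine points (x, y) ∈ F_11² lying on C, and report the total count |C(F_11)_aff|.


Affine F_11-points: {(2, 3), (2, 10), (3, 0), (3, 3), (4, 2), (5, 8), (6, 7), (6, 10), (7, 0), (7, 7), (10, 2), (10, 8)}; count = 12.

For each of the 121 pairs (x, y) ∈ F_11², evaluate f(x, y) mod 11. Record the zeros.
  x = 0: [0↦10, 1↦1, 2↦7, 3↦6, 4↦9, 5↦5, 6↦5, 7↦9, 8↦6, 9↦7, 10↦1]  zeros at y ∈ ∅
  x = 1: [0↦1, 1↦1, 2↦5, 3↦2, 4↦3, 5↦8, 6↦6, 7↦8, 8↦3, 9↦2, 10↦5]  zeros at y ∈ ∅
  x = 2: [0↦5, 1↦3, 2↦5, 3↦0, 4↦10, 5↦2, 6↦9, 7↦9, 8↦2, 9↦10, 10↦0]  zeros at y ∈ {3, 10}
  x = 3: [0↦0, 1↦7, 2↦7, 3↦0, 4↦8, 5↦9, 6↦3, 7↦1, 8↦3, 9↦9, 10↦8]  zeros at y ∈ {0, 3}
  x = 4: [0↦8, 1↦2, 2↦0, 3↦2, 4↦8, 5↦7, 6↦10, 7↦6, 8↦6, 9↦10, 10↦7]  zeros at y ∈ {2}
  x = 5: [0↦7, 1↦10, 2↦6, 3↦6, 4↦10, 5↦7, 6↦8, 7↦2, 8↦0, 9↦2, 10↦8]  zeros at y ∈ {8}
  x = 6: [0↦8, 1↦9, 2↦3, 3↦1, 4↦3, 5↦9, 6↦8, 7↦0, 8↦7, 9↦7, 10↦0]  zeros at y ∈ {7, 10}
  x = 7: [0↦0, 1↦10, 2↦2, 3↦9, 4↦9, 5↦2, 6↦10, 7↦0, 8↦5, 9↦3, 10↦5]  zeros at y ∈ {0, 7}
  x = 8: [0↦5, 1↦2, 2↦3, 3↦8, 4↦6, 5↦8, 6↦3, 7↦2, 8↦5, 9↦1, 10↦1]  zeros at y ∈ ∅
  x = 9: [0↦1, 1↦7, 2↦6, 3↦9, 4↦5, 5↦5, 6↦9, 7↦6, 8↦7, 9↦1, 10↦10]  zeros at y ∈ ∅
  x = 10: [0↦10, 1↦3, 2↦0, 3↦1, 4↦6, 5↦4, 6↦6, 7↦1, 8↦0, 9↦3, 10↦10]  zeros at y ∈ {2, 8}
Collecting zeros: affine points = {(2, 3), (2, 10), (3, 0), (3, 3), (4, 2), (5, 8), (6, 7), (6, 10), (7, 0), (7, 7), (10, 2), (10, 8)}.
Total count |C(F_11)_aff| = 12.
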